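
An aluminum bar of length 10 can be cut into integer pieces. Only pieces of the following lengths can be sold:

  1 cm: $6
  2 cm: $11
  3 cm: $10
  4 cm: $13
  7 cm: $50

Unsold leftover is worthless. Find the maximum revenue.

Let best[k] be the best obtainable value from length k. For each k, try every first piece i and keep the best of price[i] + best[k−i].
best[1] = 6
best[2] = max(6+6, 11+0) = 12
best[3] = max(6+12, 11+6, 10+0) = 18
best[4] = max(6+18, 11+12, 10+6, 13+0) = 24
best[5] = max(6+24, 11+18, 10+12, 13+6) = 30
best[6] = max(6+30, 11+24, 10+18, 13+12) = 36
best[7] = max(6+36, 11+30, 10+24, 13+18, 50+0) = 50
best[8] = max(6+50, 11+36, 10+30, 13+24, 50+6) = 56
best[9] = max(6+56, 11+50, 10+36, 13+30, 50+12) = 62
best[10] = max(6+62, 11+56, 10+50, 13+36, 50+18) = 68
One optimal cutting: 7 + 1 + 1 + 1 → $68.

68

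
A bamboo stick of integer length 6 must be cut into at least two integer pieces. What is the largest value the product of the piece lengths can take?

9

Let g[k] be the best product for length k (with at least one cut). For each first piece i, the rest contributes max(k−i, g[k−i]).
g[2] = 1*max(1,0) = 1*1 = 1
g[3] = 1*max(2,1) = 1*2 = 2
g[4] = 2*max(2,1) = 2*2 = 4
g[5] = 2*max(3,2) = 2*3 = 6
g[6] = 3*max(3,2) = 3*3 = 9
One optimal split: 3 + 3; product 3*3 = 9.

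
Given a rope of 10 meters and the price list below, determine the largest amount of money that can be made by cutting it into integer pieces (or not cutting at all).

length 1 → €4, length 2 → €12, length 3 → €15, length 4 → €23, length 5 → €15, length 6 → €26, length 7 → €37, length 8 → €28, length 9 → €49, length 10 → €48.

60

Build R[k] bottom-up: R[k] = max over allowed piece i of (p[i] + R[k−i]).
R[1] = 4
R[2] = max(4+4, 12+0) = 12
R[3] = max(4+12, 12+4, 15+0) = 16
R[4] = max(4+16, 12+12, 15+4, 23+0) = 24
R[5] = max(4+24, 12+16, 15+12, 23+4, 15+0) = 28
R[6] = max(4+28, 12+24, 15+16, 23+12, 15+4, 26+0) = 36
R[7] = max(4+36, 12+28, 15+24, …, 26+4, 37+0) = 40
R[8] = max(4+40, 12+36, 15+28, …, 37+4, 28+0) = 48
R[9] = max(4+48, 12+40, 15+36, …, 28+4, 49+0) = 52
R[10] = max(4+52, 12+48, 15+40, …, 49+4, 48+0) = 60
One optimal cutting: 2 + 2 + 2 + 2 + 2 → €12 + €12 + €12 + €12 + €12 = €60.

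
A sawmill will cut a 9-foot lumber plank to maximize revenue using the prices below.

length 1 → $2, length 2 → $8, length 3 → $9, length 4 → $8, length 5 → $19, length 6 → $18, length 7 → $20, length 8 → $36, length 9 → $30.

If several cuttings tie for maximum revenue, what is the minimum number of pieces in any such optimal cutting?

Build r[k] bottom-up: r[k] = max over allowed piece i of (p[i] + r[k−i]).
r[1] = 2
r[2] = max(2+2, 8+0) = 8
r[3] = max(2+8, 8+2, 9+0) = 10
r[4] = max(2+10, 8+8, 9+2, 8+0) = 16
r[5] = max(2+16, 8+10, 9+8, 8+2, 19+0) = 19
r[6] = max(2+19, 8+16, 9+10, 8+8, 19+2, 18+0) = 24
r[7] = max(2+24, 8+19, 9+16, …, 18+2, 20+0) = 27
r[8] = max(2+27, 8+24, 9+19, …, 20+2, 36+0) = 36
r[9] = max(2+36, 8+27, 9+24, …, 36+2, 30+0) = 38
Maximum revenue is $38.
Now minimize piece count subject to staying optimal: for each k, pieces[k] = 1 + min over i with p[i]+r[k−i]=r[k] of pieces[k−i].
pieces[6] = 3
pieces[7] = 2
pieces[8] = 1
pieces[9] = 2

2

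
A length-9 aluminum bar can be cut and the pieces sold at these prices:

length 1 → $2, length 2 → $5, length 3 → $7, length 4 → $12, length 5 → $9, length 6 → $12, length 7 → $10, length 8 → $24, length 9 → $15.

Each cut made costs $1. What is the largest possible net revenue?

25

Let net[k] be the best obtainable value from length k. For each k, try every first piece i and keep the best of price[i] + net[k−i] minus the 1 cut fee when i<k.
net[1] = 2
net[2] = 5
net[3] = 7
net[4] = 12
net[5] = 13  (first piece 1, then net[4]=12)
net[6] = 16  (first piece 2, then net[4]=12)
net[7] = 18  (first piece 3, then net[4]=12)
net[8] = 24
net[9] = 25  (first piece 1, then net[8]=24)
One optimal plan: pieces 8 + 1 (1 cut) → $26 − $1 = $25.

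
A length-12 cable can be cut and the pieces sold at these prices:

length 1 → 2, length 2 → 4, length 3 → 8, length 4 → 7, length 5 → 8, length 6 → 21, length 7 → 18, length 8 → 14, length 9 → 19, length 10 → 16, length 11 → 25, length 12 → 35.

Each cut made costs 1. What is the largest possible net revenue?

41

Build net[k] bottom-up: net[k] = max over allowed piece i of (p[i] + net[k−i]) − 1 per cut.
net[1] = 2
net[2] = 4
net[3] = 8
net[4] = 9  (first piece 1, then net[3]=8)
net[5] = 11  (first piece 2, then net[3]=8)
net[6] = 21
net[7] = 22  (first piece 1, then net[6]=21)
net[8] = 24  (first piece 2, then net[6]=21)
net[9] = 28  (first piece 3, then net[6]=21)
net[10] = 29  (first piece 1, then net[9]=28)
net[11] = 31  (first piece 2, then net[9]=28)
net[12] = 41  (first piece 6, then net[6]=21)
One optimal plan: pieces 6 + 6 (1 cut) → 42 − 1 = 41.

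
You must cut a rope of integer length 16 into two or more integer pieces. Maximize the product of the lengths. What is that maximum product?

Let g[k] be the best product for length k (with at least one cut). For each first piece i, the rest contributes max(k−i, g[k−i]).
g[2] = 1*max(1,0) = 1*1 = 1
g[3] = max(1*2, 2*1) = 2
g[4] = max(1*3, 2*2, 3*1) = 4
g[5] = max(1*4, 2*3, 3*2, 4*1) = 6
g[6] = max(1*6, 2*4, 3*3, 4*2, 5*1) = 9
g[7] = max(1*9, 2*6, 3*4, 4*3, 5*2, 6*1) = 12
g[8] = max(1*12, 2*9, 3*6, …, 6*2, 7*1) = 18
g[9] = max(1*18, 2*12, 3*9, …, 7*2, 8*1) = 27
g[10] = max(1*27, 2*18, 3*12, …, 8*2, 9*1) = 36
g[11] = max(1*36, 2*27, 3*18, …, 9*2, 10*1) = 54
g[12] = max(1*54, 2*36, 3*27, …, 10*2, 11*1) = 81
g[13] = max(1*81, 2*54, 3*36, …, 11*2, 12*1) = 108
g[14] = max(1*108, 2*81, 3*54, …, 12*2, 13*1) = 162
g[15] = max(1*162, 2*108, 3*81, …, 13*2, 14*1) = 243
g[16] = max(1*243, 2*162, 3*108, …, 14*2, 15*1) = 324
One optimal split: 3 + 3 + 3 + 3 + 2 + 2; product 3*3*3*3*2*2 = 324.

324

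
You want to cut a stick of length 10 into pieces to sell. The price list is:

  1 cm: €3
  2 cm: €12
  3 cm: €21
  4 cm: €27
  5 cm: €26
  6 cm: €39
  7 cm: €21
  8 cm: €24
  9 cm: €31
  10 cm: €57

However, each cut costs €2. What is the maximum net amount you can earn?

65

Build net[k] bottom-up: net[k] = max over allowed piece i of (p[i] + net[k−i]) − 2 per cut.
net[1] = 3
net[2] = max(3+3-2, 12+0) = 12
net[3] = max(3+12-2, 12+3-2, 21+0) = 21
net[4] = max(3+21-2, 12+12-2, 21+3-2, 27+0) = 27
net[5] = max(3+27-2, 12+21-2, 21+12-2, 27+3-2, 26+0) = 31
net[6] = max(3+31-2, 12+27-2, 21+21-2, 27+12-2, 26+3-2, 39+0) = 40
net[7] = max(3+40-2, 12+31-2, 21+27-2, …, 39+3-2, 21+0) = 46
net[8] = max(3+46-2, 12+40-2, 21+31-2, …, 21+3-2, 24+0) = 52
net[9] = max(3+52-2, 12+46-2, 21+40-2, …, 24+3-2, 31+0) = 59
net[10] = max(3+59-2, 12+52-2, 21+46-2, …, 31+3-2, 57+0) = 65
One optimal plan: pieces 4 + 3 + 3 (2 cuts) → €69 − €4 = €65.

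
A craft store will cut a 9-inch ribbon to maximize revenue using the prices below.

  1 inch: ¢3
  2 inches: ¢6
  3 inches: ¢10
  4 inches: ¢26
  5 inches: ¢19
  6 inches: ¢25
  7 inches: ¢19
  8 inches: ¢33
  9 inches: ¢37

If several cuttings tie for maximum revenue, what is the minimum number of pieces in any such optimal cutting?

Build r[k] bottom-up: r[k] = max over allowed piece i of (p[i] + r[k−i]).
r[1] = 3
r[2] = max(3+3, 6+0) = 6
r[3] = max(3+6, 6+3, 10+0) = 10
r[4] = max(3+10, 6+6, 10+3, 26+0) = 26
r[5] = max(3+26, 6+10, 10+6, 26+3, 19+0) = 29
r[6] = max(3+29, 6+26, 10+10, 26+6, 19+3, 25+0) = 32
r[7] = max(3+32, 6+29, 10+26, …, 25+3, 19+0) = 36
r[8] = max(3+36, 6+32, 10+29, …, 19+3, 33+0) = 52
r[9] = max(3+52, 6+36, 10+32, …, 33+3, 37+0) = 55
Maximum revenue is ¢55.
Now minimize piece count subject to staying optimal: for each k, pieces[k] = 1 + min over i with p[i]+r[k−i]=r[k] of pieces[k−i].
pieces[6] = 2
pieces[7] = 2
pieces[8] = 2
pieces[9] = 3

3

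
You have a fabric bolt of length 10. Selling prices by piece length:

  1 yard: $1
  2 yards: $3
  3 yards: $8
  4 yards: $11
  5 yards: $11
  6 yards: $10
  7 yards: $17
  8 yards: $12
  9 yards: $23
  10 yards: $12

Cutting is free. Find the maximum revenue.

Let v[k] be the best obtainable value from length k. For each k, try every first piece i and keep the best of price[i] + v[k−i].
v[1] = 1
v[2] = 3
v[3] = 8
v[4] = 11
v[5] = 12  (first piece 1, then v[4]=11)
v[6] = 16  (first piece 3, then v[3]=8)
v[7] = 19  (first piece 3, then v[4]=11)
v[8] = 22  (first piece 4, then v[4]=11)
v[9] = 24  (first piece 3, then v[6]=16)
v[10] = 27  (first piece 3, then v[7]=19)
One optimal cutting: 4 + 3 + 3 → $11 + $8 + $8 = $27.

27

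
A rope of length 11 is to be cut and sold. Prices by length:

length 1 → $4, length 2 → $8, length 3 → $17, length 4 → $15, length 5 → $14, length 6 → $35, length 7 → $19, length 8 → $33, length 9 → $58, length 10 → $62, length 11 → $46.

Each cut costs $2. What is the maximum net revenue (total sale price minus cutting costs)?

64

Let r[k] be the best obtainable value from length k. For each k, try every first piece i and keep the best of price[i] + r[k−i] minus the 2 cut fee when i<k.
r[1] = 4
r[2] = 8
r[3] = 17
r[4] = 19  (first piece 1, then r[3]=17)
r[5] = 23  (first piece 2, then r[3]=17)
r[6] = 35
r[7] = 37  (first piece 1, then r[6]=35)
r[8] = 41  (first piece 2, then r[6]=35)
r[9] = 58
r[10] = 62
r[11] = 64  (first piece 1, then r[10]=62)
One optimal plan: pieces 10 + 1 (1 cut) → $66 − $2 = $64.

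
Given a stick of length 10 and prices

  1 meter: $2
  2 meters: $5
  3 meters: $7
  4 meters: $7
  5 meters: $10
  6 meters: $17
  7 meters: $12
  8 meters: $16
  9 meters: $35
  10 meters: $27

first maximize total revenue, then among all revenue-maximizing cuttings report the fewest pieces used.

Build r[k] bottom-up: r[k] = max over allowed piece i of (p[i] + r[k−i]).
r[1] = 2
r[2] = 5
r[3] = 7  (first piece 1, then r[2]=5)
r[4] = 10  (first piece 2, then r[2]=5)
r[5] = 12  (first piece 1, then r[4]=10)
r[6] = 17
r[7] = 19  (first piece 1, then r[6]=17)
r[8] = 22  (first piece 2, then r[6]=17)
r[9] = 35
r[10] = 37  (first piece 1, then r[9]=35)
Maximum revenue is $37.
Now minimize piece count subject to staying optimal: for each k, pieces[k] = 1 + min over i with p[i]+r[k−i]=r[k] of pieces[k−i].
pieces[7] = 2
pieces[8] = 2
pieces[9] = 1
pieces[10] = 2

2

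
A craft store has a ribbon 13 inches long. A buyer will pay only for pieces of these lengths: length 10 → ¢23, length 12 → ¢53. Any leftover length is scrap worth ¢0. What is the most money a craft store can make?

53

Let best[k] be the best obtainable value from length k. For each k, try every first piece i and keep the best of price[i] + best[k−i].
best[1] = 0
best[2] = 0
best[3] = 0
best[4] = 0
best[5] = 0
best[6] = 0
best[7] = 0
best[8] = 0
best[9] = 0
best[10] = 23
best[11] = 23
best[12] = max(23+0, 53+0) = 53
best[13] = max(23+0, 53+0) = 53
One optimal cutting: pieces 12 with 1 inch of scrap → ¢53.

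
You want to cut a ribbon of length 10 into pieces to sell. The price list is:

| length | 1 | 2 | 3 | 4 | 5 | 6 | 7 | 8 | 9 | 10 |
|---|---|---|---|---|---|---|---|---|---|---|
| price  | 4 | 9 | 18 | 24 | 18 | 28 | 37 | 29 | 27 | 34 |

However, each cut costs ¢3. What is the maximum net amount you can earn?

54

Let v[k] be the best obtainable value from length k. For each k, try every first piece i and keep the best of price[i] + v[k−i] minus the 3 cut fee when i<k.
v[1] = 4
v[2] = max(4+4-3, 9+0) = 9
v[3] = max(4+9-3, 9+4-3, 18+0) = 18
v[4] = max(4+18-3, 9+9-3, 18+4-3, 24+0) = 24
v[5] = max(4+24-3, 9+18-3, 18+9-3, 24+4-3, 18+0) = 25
v[6] = max(4+25-3, 9+24-3, 18+18-3, 24+9-3, 18+4-3, 28+0) = 33
v[7] = max(4+33-3, 9+25-3, 18+24-3, …, 28+4-3, 37+0) = 39
v[8] = max(4+39-3, 9+33-3, 18+25-3, …, 37+4-3, 29+0) = 45
v[9] = max(4+45-3, 9+39-3, 18+33-3, …, 29+4-3, 27+0) = 48
v[10] = max(4+48-3, 9+45-3, 18+39-3, …, 27+4-3, 34+0) = 54
One optimal plan: pieces 4 + 3 + 3 (2 cuts) → ¢60 − ¢6 = ¢54.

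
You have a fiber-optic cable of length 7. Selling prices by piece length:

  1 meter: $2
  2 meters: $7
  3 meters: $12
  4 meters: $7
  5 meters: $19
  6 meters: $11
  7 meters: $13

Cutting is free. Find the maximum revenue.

Build r[k] bottom-up: r[k] = max over allowed piece i of (p[i] + r[k−i]).
r[1] = 2
r[2] = max(2+2, 7+0) = 7
r[3] = max(2+7, 7+2, 12+0) = 12
r[4] = max(2+12, 7+7, 12+2, 7+0) = 14
r[5] = max(2+14, 7+12, 12+7, 7+2, 19+0) = 19
r[6] = max(2+19, 7+14, 12+12, 7+7, 19+2, 11+0) = 24
r[7] = max(2+24, 7+19, 12+14, …, 11+2, 13+0) = 26
One optimal cutting: 3 + 3 + 1 → $12 + $12 + $2 = $26.

26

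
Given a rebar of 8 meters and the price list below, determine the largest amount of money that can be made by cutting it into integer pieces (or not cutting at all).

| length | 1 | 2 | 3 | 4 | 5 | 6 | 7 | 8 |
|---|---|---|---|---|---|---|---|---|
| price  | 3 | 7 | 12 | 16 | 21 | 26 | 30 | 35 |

35

Build R[k] bottom-up: R[k] = max over allowed piece i of (p[i] + R[k−i]).
R[1] = 3
R[2] = 7
R[3] = 12
R[4] = 16
R[5] = 21
R[6] = 26
R[7] = 30
R[8] = 35
Best is to sell the whole 8-meter piece uncut for ₹35.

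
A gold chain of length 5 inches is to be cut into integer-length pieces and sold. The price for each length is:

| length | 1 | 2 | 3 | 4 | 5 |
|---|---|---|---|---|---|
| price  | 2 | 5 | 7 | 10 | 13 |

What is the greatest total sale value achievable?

Let v[k] be the best obtainable value from length k. For each k, try every first piece i and keep the best of price[i] + v[k−i].
v[1] = 2
v[2] = max(2+2, 5+0) = 5
v[3] = max(2+5, 5+2, 7+0) = 7
v[4] = max(2+7, 5+5, 7+2, 10+0) = 10
v[5] = max(2+10, 5+7, 7+5, 10+2, 13+0) = 13
Best is to sell the whole 5-inch piece uncut for $13.

13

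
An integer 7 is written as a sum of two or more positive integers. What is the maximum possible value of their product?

12

Define P[k] = max over 1≤i<k of i · max(k−i, P[k−i]); the inner max lets the remainder stay uncut if that's better.
P[2] = 1×max(1,0) = 1×1 = 1
P[3] = 1×max(2,1) = 1×2 = 2
P[4] = 2×max(2,1) = 2×2 = 4
P[5] = 2×max(3,2) = 2×3 = 6
P[6] = 3×max(3,2) = 3×3 = 9
P[7] = 2×max(5,6) = 2×6 = 12
One optimal split: 3 + 2 + 2; product 3×2×2 = 12.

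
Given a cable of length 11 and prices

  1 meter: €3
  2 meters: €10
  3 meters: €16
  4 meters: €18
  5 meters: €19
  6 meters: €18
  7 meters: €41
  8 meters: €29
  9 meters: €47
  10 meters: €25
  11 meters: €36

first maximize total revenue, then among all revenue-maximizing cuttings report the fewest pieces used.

Let r[k] be the best obtainable value from length k. For each k, try every first piece i and keep the best of price[i] + r[k−i].
r[1] = 3
r[2] = 10
r[3] = 16
r[4] = 20  (first piece 2, then r[2]=10)
r[5] = 26  (first piece 2, then r[3]=16)
r[6] = 32  (first piece 3, then r[3]=16)
r[7] = 41
r[8] = 44  (first piece 1, then r[7]=41)
r[9] = 51  (first piece 2, then r[7]=41)
r[10] = 57  (first piece 3, then r[7]=41)
r[11] = 61  (first piece 2, then r[9]=51)
Maximum revenue is €61.
Now minimize piece count subject to staying optimal: for each k, pieces[k] = 1 + min over i with p[i]+r[k−i]=r[k] of pieces[k−i].
pieces[8] = 2
pieces[9] = 2
pieces[10] = 2
pieces[11] = 3

3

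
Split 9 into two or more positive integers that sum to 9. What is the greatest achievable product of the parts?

27

Define m[k] = max over 1≤i<k of i · max(k−i, m[k−i]); the inner max lets the remainder stay uncut if that's better.
m[2] = 1*max(1,0) = 1*1 = 1
m[3] = max(1*2, 2*1) = 2
m[4] = max(1*3, 2*2, 3*1) = 4
m[5] = max(1*4, 2*3, 3*2, 4*1) = 6
m[6] = max(1*6, 2*4, 3*3, 4*2, 5*1) = 9
m[7] = max(1*9, 2*6, 3*4, 4*3, 5*2, 6*1) = 12
m[8] = max(1*12, 2*9, 3*6, …, 6*2, 7*1) = 18
m[9] = max(1*18, 2*12, 3*9, …, 7*2, 8*1) = 27
One optimal split: 3 + 3 + 3; product 3*3*3 = 27.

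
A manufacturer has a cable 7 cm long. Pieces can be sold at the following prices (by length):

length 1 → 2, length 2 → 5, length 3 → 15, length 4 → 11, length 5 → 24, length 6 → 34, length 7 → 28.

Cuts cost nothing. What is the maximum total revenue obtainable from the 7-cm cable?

36

Consider every possible first cut. r[k] is the best of p[i]+r[k−i] over all sellable i≤k.
r[1] = 2
r[2] = max(2+2, 5+0) = 5
r[3] = max(2+5, 5+2, 15+0) = 15
r[4] = max(2+15, 5+5, 15+2, 11+0) = 17
r[5] = max(2+17, 5+15, 15+5, 11+2, 24+0) = 24
r[6] = max(2+24, 5+17, 15+15, 11+5, 24+2, 34+0) = 34
r[7] = max(2+34, 5+24, 15+17, …, 34+2, 28+0) = 36
One optimal cutting: 6 + 1 → 34 + 2 = 36.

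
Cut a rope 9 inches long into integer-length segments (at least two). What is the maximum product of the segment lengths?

27

Fill m[k] for k=2..9: at each k try every first piece i and multiply by the better of (k−i) uncut or m[k−i].
m[2] = 1×max(1,0) = 1×1 = 1
m[3] = max(1×2, 2×1) = 2
m[4] = max(1×3, 2×2, 3×1) = 4
m[5] = max(1×4, 2×3, 3×2, 4×1) = 6
m[6] = max(1×6, 2×4, 3×3, 4×2, 5×1) = 9
m[7] = max(1×9, 2×6, 3×4, 4×3, 5×2, 6×1) = 12
m[8] = max(1×12, 2×9, 3×6, …, 6×2, 7×1) = 18
m[9] = max(1×18, 2×12, 3×9, …, 7×2, 8×1) = 27
One optimal split: 3 + 3 + 3; product 3×3×3 = 27.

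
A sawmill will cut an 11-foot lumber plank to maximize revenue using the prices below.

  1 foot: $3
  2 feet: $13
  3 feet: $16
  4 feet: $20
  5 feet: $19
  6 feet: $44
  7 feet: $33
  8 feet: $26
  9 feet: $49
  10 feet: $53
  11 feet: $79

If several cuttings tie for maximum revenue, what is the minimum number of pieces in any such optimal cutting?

1

Build r[k] bottom-up: r[k] = max over allowed piece i of (p[i] + r[k−i]).
r[1] = 3
r[2] = max(3+3, 13+0) = 13
r[3] = max(3+13, 13+3, 16+0) = 16
r[4] = max(3+16, 13+13, 16+3, 20+0) = 26
r[5] = max(3+26, 13+16, 16+13, 20+3, 19+0) = 29
r[6] = max(3+29, 13+26, 16+16, 20+13, 19+3, 44+0) = 44
r[7] = max(3+44, 13+29, 16+26, …, 44+3, 33+0) = 47
r[8] = max(3+47, 13+44, 16+29, …, 33+3, 26+0) = 57
r[9] = max(3+57, 13+47, 16+44, …, 26+3, 49+0) = 60
r[10] = max(3+60, 13+57, 16+47, …, 49+3, 53+0) = 70
r[11] = max(3+70, 13+60, 16+57, …, 53+3, 79+0) = 79
Maximum revenue is $79.
Now minimize piece count subject to staying optimal: for each k, pieces[k] = 1 + min over i with p[i]+r[k−i]=r[k] of pieces[k−i].
pieces[8] = 2
pieces[9] = 2
pieces[10] = 3
pieces[11] = 1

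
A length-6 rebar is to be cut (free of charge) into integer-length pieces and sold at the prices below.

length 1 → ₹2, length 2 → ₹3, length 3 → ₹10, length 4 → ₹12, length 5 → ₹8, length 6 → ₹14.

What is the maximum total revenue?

20

Consider every possible first cut. v[k] is the best of p[i]+v[k−i] over all sellable i≤k.
v[1] = 2
v[2] = max(2+2, 3+0) = 4
v[3] = max(2+4, 3+2, 10+0) = 10
v[4] = max(2+10, 3+4, 10+2, 12+0) = 12
v[5] = max(2+12, 3+10, 10+4, 12+2, 8+0) = 14
v[6] = max(2+14, 3+12, 10+10, 12+4, 8+2, 14+0) = 20
One optimal cutting: 3 + 3 → ₹10 + ₹10 = ₹20.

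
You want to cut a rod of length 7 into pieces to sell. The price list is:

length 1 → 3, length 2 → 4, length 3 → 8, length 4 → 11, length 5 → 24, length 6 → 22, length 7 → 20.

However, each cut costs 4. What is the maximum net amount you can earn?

24

Build r[k] bottom-up: r[k] = max over allowed piece i of (p[i] + r[k−i]) − 4 per cut.
r[1] = 3
r[2] = max(3+3-4, 4+0) = 4
r[3] = max(3+4-4, 4+3-4, 8+0) = 8
r[4] = max(3+8-4, 4+4-4, 8+3-4, 11+0) = 11
r[5] = max(3+11-4, 4+8-4, 8+4-4, 11+3-4, 24+0) = 24
r[6] = max(3+24-4, 4+11-4, 8+8-4, 11+4-4, 24+3-4, 22+0) = 23
r[7] = max(3+23-4, 4+24-4, 8+11-4, …, 22+3-4, 20+0) = 24
One optimal plan: pieces 5 + 2 (1 cut) → 28 − 4 = 24.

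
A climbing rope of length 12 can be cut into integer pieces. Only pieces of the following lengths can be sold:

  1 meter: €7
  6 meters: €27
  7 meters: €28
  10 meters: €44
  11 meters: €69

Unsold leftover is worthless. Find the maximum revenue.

Build best[k] bottom-up: best[k] = max over allowed piece i of (p[i] + best[k−i]).
best[1] = 7
best[2] = 14  (first piece 1, then best[1]=7)
best[3] = 21  (first piece 1, then best[2]=14)
best[4] = 28  (first piece 1, then best[3]=21)
best[5] = 35  (first piece 1, then best[4]=28)
best[6] = max(7+35, 27+0) = 42
best[7] = max(7+42, 27+7, 28+0) = 49
best[8] = max(7+49, 27+14, 28+7) = 56
best[9] = max(7+56, 27+21, 28+14) = 63
best[10] = max(7+63, 27+28, 28+21, 44+0) = 70
best[11] = max(7+70, 27+35, 28+28, 44+7, 69+0) = 77
best[12] = max(7+77, 27+42, 28+35, 44+14, 69+7) = 84
One optimal cutting: 1 + 1 + 1 + 1 + 1 + 1 + 1 + 1 + 1 + 1 + 1 + 1 → €84.

84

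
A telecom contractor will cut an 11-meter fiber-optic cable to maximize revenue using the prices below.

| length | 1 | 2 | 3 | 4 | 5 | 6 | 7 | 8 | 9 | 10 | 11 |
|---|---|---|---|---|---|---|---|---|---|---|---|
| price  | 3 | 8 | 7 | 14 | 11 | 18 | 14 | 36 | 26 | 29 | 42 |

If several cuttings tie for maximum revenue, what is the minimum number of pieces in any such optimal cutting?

3

Let r[k] be the best obtainable value from length k. For each k, try every first piece i and keep the best of price[i] + r[k−i].
r[1] = 3
r[2] = max(3+3, 8+0) = 8
r[3] = max(3+8, 8+3, 7+0) = 11
r[4] = max(3+11, 8+8, 7+3, 14+0) = 16
r[5] = max(3+16, 8+11, 7+8, 14+3, 11+0) = 19
r[6] = max(3+19, 8+16, 7+11, 14+8, 11+3, 18+0) = 24
r[7] = max(3+24, 8+19, 7+16, …, 18+3, 14+0) = 27
r[8] = max(3+27, 8+24, 7+19, …, 14+3, 36+0) = 36
r[9] = max(3+36, 8+27, 7+24, …, 36+3, 26+0) = 39
r[10] = max(3+39, 8+36, 7+27, …, 26+3, 29+0) = 44
r[11] = max(3+44, 8+39, 7+36, …, 29+3, 42+0) = 47
Maximum revenue is $47.
Now minimize piece count subject to staying optimal: for each k, pieces[k] = 1 + min over i with p[i]+r[k−i]=r[k] of pieces[k−i].
pieces[8] = 1
pieces[9] = 2
pieces[10] = 2
pieces[11] = 3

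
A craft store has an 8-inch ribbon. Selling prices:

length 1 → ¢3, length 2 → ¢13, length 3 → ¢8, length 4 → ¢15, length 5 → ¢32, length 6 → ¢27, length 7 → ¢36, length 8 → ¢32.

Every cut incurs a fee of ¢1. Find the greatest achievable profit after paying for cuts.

Consider every possible first cut. v[k] is the best of p[i]+v[k−i] over all sellable i≤k, charging 1 whenever i<k.
v[1] = 3
v[2] = max(3+3-1, 13+0) = 13
v[3] = max(3+13-1, 13+3-1, 8+0) = 15
v[4] = max(3+15-1, 13+13-1, 8+3-1, 15+0) = 25
v[5] = max(3+25-1, 13+15-1, 8+13-1, 15+3-1, 32+0) = 32
v[6] = max(3+32-1, 13+25-1, 8+15-1, 15+13-1, 32+3-1, 27+0) = 37
v[7] = max(3+37-1, 13+32-1, 8+25-1, …, 27+3-1, 36+0) = 44
v[8] = max(3+44-1, 13+37-1, 8+32-1, …, 36+3-1, 32+0) = 49
One optimal plan: pieces 2 + 2 + 2 + 2 (3 cuts) → ¢52 − ¢3 = ¢49.

49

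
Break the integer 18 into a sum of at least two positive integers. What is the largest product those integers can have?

729

Let m[k] be the best product for length k (with at least one cut). For each first piece i, the rest contributes max(k−i, m[k−i]).
Small cases: m[2]=1, m[3]=2, m[4]=4, m[5]=6, m[6]=9, m[7]=12, m[8]=18, m[9]=27, m[10]=36.
m[11] = max(1×36, 2×27, 3×18, …, 9×2, 10×1) = 54
m[12] = max(1×54, 2×36, 3×27, …, 10×2, 11×1) = 81
m[13] = max(1×81, 2×54, 3×36, …, 11×2, 12×1) = 108
m[14] = max(1×108, 2×81, 3×54, …, 12×2, 13×1) = 162
m[15] = max(1×162, 2×108, 3×81, …, 13×2, 14×1) = 243
m[16] = max(1×243, 2×162, 3×108, …, 14×2, 15×1) = 324
m[17] = max(1×324, 2×243, 3×162, …, 15×2, 16×1) = 486
m[18] = max(1×486, 2×324, 3×243, …, 16×2, 17×1) = 729
One optimal split: 3 + 3 + 3 + 3 + 3 + 3; product 3×3×3×3×3×3 = 729.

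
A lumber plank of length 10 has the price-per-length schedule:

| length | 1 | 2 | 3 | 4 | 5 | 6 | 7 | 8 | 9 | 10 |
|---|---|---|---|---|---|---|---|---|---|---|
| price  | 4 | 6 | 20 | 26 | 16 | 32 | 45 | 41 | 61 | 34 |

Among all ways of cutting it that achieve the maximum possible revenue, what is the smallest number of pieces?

Build r[k] bottom-up: r[k] = max over allowed piece i of (p[i] + r[k−i]).
r[1] = 4
r[2] = 8  (first piece 1, then r[1]=4)
r[3] = 20
r[4] = 26
r[5] = 30  (first piece 1, then r[4]=26)
r[6] = 40  (first piece 3, then r[3]=20)
r[7] = 46  (first piece 3, then r[4]=26)
r[8] = 52  (first piece 4, then r[4]=26)
r[9] = 61
r[10] = 66  (first piece 3, then r[7]=46)
Maximum revenue is $66.
Now minimize piece count subject to staying optimal: for each k, pieces[k] = 1 + min over i with p[i]+r[k−i]=r[k] of pieces[k−i].
pieces[7] = 2
pieces[8] = 2
pieces[9] = 1
pieces[10] = 3

3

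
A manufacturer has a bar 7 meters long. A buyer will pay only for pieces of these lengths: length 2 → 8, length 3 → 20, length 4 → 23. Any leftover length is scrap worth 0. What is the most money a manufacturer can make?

43

Build r[k] bottom-up: r[k] = max over allowed piece i of (p[i] + r[k−i]).
r[1] = 0
r[2] = 8
r[3] = 20
r[4] = 23
r[5] = 28  (first piece 2, then r[3]=20)
r[6] = 40  (first piece 3, then r[3]=20)
r[7] = 43  (first piece 3, then r[4]=23)
One optimal cutting: 4 + 3 → 43.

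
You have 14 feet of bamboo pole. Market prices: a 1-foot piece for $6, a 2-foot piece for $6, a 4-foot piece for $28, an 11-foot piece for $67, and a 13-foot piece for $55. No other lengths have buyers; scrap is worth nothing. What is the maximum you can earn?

Let best[k] be the best obtainable value from length k. For each k, try every first piece i and keep the best of price[i] + best[k−i].
best[1] = 6
best[2] = 12  (first piece 1, then best[1]=6)
best[3] = 18  (first piece 1, then best[2]=12)
best[4] = 28
best[5] = 34  (first piece 1, then best[4]=28)
best[6] = 40  (first piece 1, then best[5]=34)
best[7] = 46  (first piece 1, then best[6]=40)
best[8] = 56  (first piece 4, then best[4]=28)
best[9] = 62  (first piece 1, then best[8]=56)
best[10] = 68  (first piece 1, then best[9]=62)
best[11] = 74  (first piece 1, then best[10]=68)
best[12] = 84  (first piece 4, then best[8]=56)
best[13] = 90  (first piece 1, then best[12]=84)
best[14] = 96  (first piece 1, then best[13]=90)
One optimal cutting: 4 + 4 + 4 + 1 + 1 → $96.

96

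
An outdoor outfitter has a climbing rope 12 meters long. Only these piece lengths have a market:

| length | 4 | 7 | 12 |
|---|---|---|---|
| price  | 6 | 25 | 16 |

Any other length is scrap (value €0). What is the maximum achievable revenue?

Let r[k] be the best obtainable value from length k. For each k, try every first piece i and keep the best of price[i] + r[k−i].
r[1] = 0
r[2] = 0
r[3] = 0
r[4] = 6
r[5] = 6
r[6] = 6
r[7] = max(6+0, 25+0) = 25
r[8] = max(6+6, 25+0) = 25
r[9] = max(6+6, 25+0) = 25
r[10] = max(6+6, 25+0) = 25
r[11] = max(6+25, 25+6) = 31
r[12] = max(6+25, 25+6, 16+0) = 31
One optimal cutting: pieces 7 + 4 with 1 meter of scrap → €31.

31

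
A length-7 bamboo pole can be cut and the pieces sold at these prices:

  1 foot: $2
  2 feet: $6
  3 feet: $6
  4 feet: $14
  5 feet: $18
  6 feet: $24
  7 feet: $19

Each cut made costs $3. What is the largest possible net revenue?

Build v[k] bottom-up: v[k] = max over allowed piece i of (p[i] + v[k−i]) − 3 per cut.
v[1] = 2
v[2] = 6
v[3] = 6
v[4] = 14
v[5] = 18
v[6] = 24
v[7] = 23  (first piece 1, then v[6]=24)
One optimal plan: pieces 6 + 1 (1 cut) → $26 − $3 = $23.

23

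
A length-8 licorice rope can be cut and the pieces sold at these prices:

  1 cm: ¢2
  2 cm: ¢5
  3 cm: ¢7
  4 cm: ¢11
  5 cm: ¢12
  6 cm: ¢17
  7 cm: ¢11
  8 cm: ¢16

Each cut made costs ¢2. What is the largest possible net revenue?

Build r[k] bottom-up: r[k] = max over allowed piece i of (p[i] + r[k−i]) − 2 per cut.
r[1] = 2
r[2] = 5
r[3] = 7
r[4] = 11
r[5] = 12
r[6] = 17
r[7] = 17  (first piece 1, then r[6]=17)
r[8] = 20  (first piece 2, then r[6]=17)
One optimal plan: pieces 6 + 2 (1 cut) → ¢22 − ¢2 = ¢20.

20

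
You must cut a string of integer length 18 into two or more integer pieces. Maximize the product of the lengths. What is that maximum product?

729

Define P[k] = max over 1≤i<k of i · max(k−i, P[k−i]); the inner max lets the remainder stay uncut if that's better.
P[2] = 1×max(1,0) = 1×1 = 1
P[3] = 1×max(2,1) = 1×2 = 2
P[4] = 2×max(2,1) = 2×2 = 4
P[5] = 2×max(3,2) = 2×3 = 6
P[6] = 3×max(3,2) = 3×3 = 9
P[7] = 2×max(5,6) = 2×6 = 12
P[8] = 2×max(6,9) = 2×9 = 18
P[9] = 3×max(6,9) = 3×9 = 27
P[10] = 2×max(8,18) = 2×18 = 36
P[11] = 2×max(9,27) = 2×27 = 54
P[12] = 3×max(9,27) = 3×27 = 81
P[13] = 2×max(11,54) = 2×54 = 108
P[14] = 2×max(12,81) = 2×81 = 162
P[15] = 3×max(12,81) = 3×81 = 243
P[16] = 2×max(14,162) = 2×162 = 324
P[17] = 2×max(15,243) = 2×243 = 486
P[18] = 3×max(15,243) = 3×243 = 729
One optimal split: 3 + 3 + 3 + 3 + 3 + 3; product 3×3×3×3×3×3 = 729.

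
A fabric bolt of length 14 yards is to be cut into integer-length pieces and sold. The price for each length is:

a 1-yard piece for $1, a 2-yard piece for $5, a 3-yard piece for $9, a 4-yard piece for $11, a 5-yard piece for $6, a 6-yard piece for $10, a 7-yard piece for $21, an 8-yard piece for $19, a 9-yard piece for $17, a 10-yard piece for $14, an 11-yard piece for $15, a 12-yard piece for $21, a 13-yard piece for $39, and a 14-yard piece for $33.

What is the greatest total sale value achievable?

Consider every possible first cut. r[k] is the best of p[i]+r[k−i] over all sellable i≤k.
r[1] = 1
r[2] = 5
r[3] = 9
r[4] = 11
r[5] = 14  (first piece 2, then r[3]=9)
r[6] = 18  (first piece 3, then r[3]=9)
r[7] = 21
r[8] = 23  (first piece 2, then r[6]=18)
r[9] = 27  (first piece 3, then r[6]=18)
r[10] = 30  (first piece 3, then r[7]=21)
r[11] = 32  (first piece 2, then r[9]=27)
r[12] = 36  (first piece 3, then r[9]=27)
r[13] = 39  (first piece 3, then r[10]=30)
r[14] = 42  (first piece 7, then r[7]=21)
One optimal cutting: 7 + 7 → $21 + $21 = $42.

42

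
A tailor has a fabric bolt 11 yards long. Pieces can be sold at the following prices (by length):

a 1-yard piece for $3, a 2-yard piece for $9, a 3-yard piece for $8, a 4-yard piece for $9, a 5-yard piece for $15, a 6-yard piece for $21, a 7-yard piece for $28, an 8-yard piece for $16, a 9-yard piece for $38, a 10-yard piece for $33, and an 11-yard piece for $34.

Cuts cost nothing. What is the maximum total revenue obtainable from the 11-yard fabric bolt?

48

Consider every possible first cut. v[k] is the best of p[i]+v[k−i] over all sellable i≤k.
v[1] = 3
v[2] = max(3+3, 9+0) = 9
v[3] = max(3+9, 9+3, 8+0) = 12
v[4] = max(3+12, 9+9, 8+3, 9+0) = 18
v[5] = max(3+18, 9+12, 8+9, 9+3, 15+0) = 21
v[6] = max(3+21, 9+18, 8+12, 9+9, 15+3, 21+0) = 27
v[7] = max(3+27, 9+21, 8+18, …, 21+3, 28+0) = 30
v[8] = max(3+30, 9+27, 8+21, …, 28+3, 16+0) = 36
v[9] = max(3+36, 9+30, 8+27, …, 16+3, 38+0) = 39
v[10] = max(3+39, 9+36, 8+30, …, 38+3, 33+0) = 45
v[11] = max(3+45, 9+39, 8+36, …, 33+3, 34+0) = 48
One optimal cutting: 2 + 2 + 2 + 2 + 2 + 1 → $9 + $9 + $9 + $9 + $9 + $3 = $48.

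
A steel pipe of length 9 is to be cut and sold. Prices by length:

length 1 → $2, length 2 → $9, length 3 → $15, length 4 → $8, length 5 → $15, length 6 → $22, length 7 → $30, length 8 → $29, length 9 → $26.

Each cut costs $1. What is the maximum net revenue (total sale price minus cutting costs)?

43

Consider every possible first cut. r[k] is the best of p[i]+r[k−i] over all sellable i≤k, charging 1 whenever i<k.
r[1] = 2
r[2] = max(2+2-1, 9+0) = 9
r[3] = max(2+9-1, 9+2-1, 15+0) = 15
r[4] = max(2+15-1, 9+9-1, 15+2-1, 8+0) = 17
r[5] = max(2+17-1, 9+15-1, 15+9-1, 8+2-1, 15+0) = 23
r[6] = max(2+23-1, 9+17-1, 15+15-1, 8+9-1, 15+2-1, 22+0) = 29
r[7] = max(2+29-1, 9+23-1, 15+17-1, …, 22+2-1, 30+0) = 31
r[8] = max(2+31-1, 9+29-1, 15+23-1, …, 30+2-1, 29+0) = 37
r[9] = max(2+37-1, 9+31-1, 15+29-1, …, 29+2-1, 26+0) = 43
One optimal plan: pieces 3 + 3 + 3 (2 cuts) → $45 − $2 = $43.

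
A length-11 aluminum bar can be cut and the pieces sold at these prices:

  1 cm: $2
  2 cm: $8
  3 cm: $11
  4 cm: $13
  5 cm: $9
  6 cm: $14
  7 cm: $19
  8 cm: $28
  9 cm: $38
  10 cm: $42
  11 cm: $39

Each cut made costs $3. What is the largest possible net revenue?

Let net[k] be the best obtainable value from length k. For each k, try every first piece i and keep the best of price[i] + net[k−i] minus the 3 cut fee when i<k.
net[1] = 2
net[2] = max(2+2-3, 8+0) = 8
net[3] = max(2+8-3, 8+2-3, 11+0) = 11
net[4] = max(2+11-3, 8+8-3, 11+2-3, 13+0) = 13
net[5] = max(2+13-3, 8+11-3, 11+8-3, 13+2-3, 9+0) = 16
net[6] = max(2+16-3, 8+13-3, 11+11-3, 13+8-3, 9+2-3, 14+0) = 19
net[7] = max(2+19-3, 8+16-3, 11+13-3, …, 14+2-3, 19+0) = 21
net[8] = max(2+21-3, 8+19-3, 11+16-3, …, 19+2-3, 28+0) = 28
net[9] = max(2+28-3, 8+21-3, 11+19-3, …, 28+2-3, 38+0) = 38
net[10] = max(2+38-3, 8+28-3, 11+21-3, …, 38+2-3, 42+0) = 42
net[11] = max(2+42-3, 8+38-3, 11+28-3, …, 42+2-3, 39+0) = 43
One optimal plan: pieces 9 + 2 (1 cut) → $46 − $3 = $43.

43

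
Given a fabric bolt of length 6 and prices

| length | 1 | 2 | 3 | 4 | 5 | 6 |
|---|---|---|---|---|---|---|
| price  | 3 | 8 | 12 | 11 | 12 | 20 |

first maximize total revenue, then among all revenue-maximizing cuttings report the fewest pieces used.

2

Consider every possible first cut. r[k] is the best of p[i]+r[k−i] over all sellable i≤k.
r[1] = 3
r[2] = max(3+3, 8+0) = 8
r[3] = max(3+8, 8+3, 12+0) = 12
r[4] = max(3+12, 8+8, 12+3, 11+0) = 16
r[5] = max(3+16, 8+12, 12+8, 11+3, 12+0) = 20
r[6] = max(3+20, 8+16, 12+12, 11+8, 12+3, 20+0) = 24
Maximum revenue is $24.
Now minimize piece count subject to staying optimal: for each k, pieces[k] = 1 + min over i with p[i]+r[k−i]=r[k] of pieces[k−i].
pieces[3] = 1
pieces[4] = 2
pieces[5] = 2
pieces[6] = 2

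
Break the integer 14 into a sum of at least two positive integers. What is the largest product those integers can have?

162

Fill g[k] for k=2..14: at each k try every first piece i and multiply by the better of (k−i) uncut or g[k−i].
g[2] = 1*max(1,0) = 1*1 = 1
g[3] = max(1*2, 2*1) = 2
g[4] = max(1*3, 2*2, 3*1) = 4
g[5] = max(1*4, 2*3, 3*2, 4*1) = 6
g[6] = max(1*6, 2*4, 3*3, 4*2, 5*1) = 9
g[7] = max(1*9, 2*6, 3*4, 4*3, 5*2, 6*1) = 12
g[8] = max(1*12, 2*9, 3*6, …, 6*2, 7*1) = 18
g[9] = max(1*18, 2*12, 3*9, …, 7*2, 8*1) = 27
g[10] = max(1*27, 2*18, 3*12, …, 8*2, 9*1) = 36
g[11] = max(1*36, 2*27, 3*18, …, 9*2, 10*1) = 54
g[12] = max(1*54, 2*36, 3*27, …, 10*2, 11*1) = 81
g[13] = max(1*81, 2*54, 3*36, …, 11*2, 12*1) = 108
g[14] = max(1*108, 2*81, 3*54, …, 12*2, 13*1) = 162
One optimal split: 3 + 3 + 3 + 3 + 2; product 3*3*3*3*2 = 162.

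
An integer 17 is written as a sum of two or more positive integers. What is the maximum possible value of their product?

486

Fill m[k] for k=2..17: at each k try every first piece i and multiply by the better of (k−i) uncut or m[k−i].
m[2] = 1·max(1,0) = 1·1 = 1
m[3] = max(1·2, 2·1) = 2
m[4] = max(1·3, 2·2, 3·1) = 4
m[5] = max(1·4, 2·3, 3·2, 4·1) = 6
m[6] = max(1·6, 2·4, 3·3, 4·2, 5·1) = 9
m[7] = max(1·9, 2·6, 3·4, 4·3, 5·2, 6·1) = 12
m[8] = max(1·12, 2·9, 3·6, …, 6·2, 7·1) = 18
m[9] = max(1·18, 2·12, 3·9, …, 7·2, 8·1) = 27
m[10] = max(1·27, 2·18, 3·12, …, 8·2, 9·1) = 36
m[11] = max(1·36, 2·27, 3·18, …, 9·2, 10·1) = 54
m[12] = max(1·54, 2·36, 3·27, …, 10·2, 11·1) = 81
m[13] = max(1·81, 2·54, 3·36, …, 11·2, 12·1) = 108
m[14] = max(1·108, 2·81, 3·54, …, 12·2, 13·1) = 162
m[15] = max(1·162, 2·108, 3·81, …, 13·2, 14·1) = 243
m[16] = max(1·243, 2·162, 3·108, …, 14·2, 15·1) = 324
m[17] = max(1·324, 2·243, 3·162, …, 15·2, 16·1) = 486
One optimal split: 3 + 3 + 3 + 3 + 3 + 2; product 3·3·3·3·3·2 = 486.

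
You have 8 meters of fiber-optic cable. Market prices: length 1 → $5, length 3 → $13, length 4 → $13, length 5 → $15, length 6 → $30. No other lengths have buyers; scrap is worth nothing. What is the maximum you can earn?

40

Let r[k] be the best obtainable value from length k. For each k, try every first piece i and keep the best of price[i] + r[k−i].
r[1] = 5
r[2] = 10  (first piece 1, then r[1]=5)
r[3] = max(5+10, 13+0) = 15
r[4] = max(5+15, 13+5, 13+0) = 20
r[5] = max(5+20, 13+10, 13+5, 15+0) = 25
r[6] = max(5+25, 13+15, 13+10, 15+5, 30+0) = 30
r[7] = max(5+30, 13+20, 13+15, 15+10, 30+5) = 35
r[8] = max(5+35, 13+25, 13+20, 15+15, 30+10) = 40
One optimal cutting: 1 + 1 + 1 + 1 + 1 + 1 + 1 + 1 → $40.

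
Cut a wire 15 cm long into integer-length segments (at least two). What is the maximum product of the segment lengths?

243

Fill prod[k] for k=2..15: at each k try every first piece i and multiply by the better of (k−i) uncut or prod[k−i].
Small cases: prod[2]=1, prod[3]=2, prod[4]=4, prod[5]=6, prod[6]=9, prod[7]=12, prod[8]=18, prod[9]=27, prod[10]=36.
prod[11] = max(1·36, 2·27, 3·18, …, 9·2, 10·1) = 54
prod[12] = max(1·54, 2·36, 3·27, …, 10·2, 11·1) = 81
prod[13] = max(1·81, 2·54, 3·36, …, 11·2, 12·1) = 108
prod[14] = max(1·108, 2·81, 3·54, …, 12·2, 13·1) = 162
prod[15] = max(1·162, 2·108, 3·81, …, 13·2, 14·1) = 243
One optimal split: 3 + 3 + 3 + 3 + 3; product 3·3·3·3·3 = 243.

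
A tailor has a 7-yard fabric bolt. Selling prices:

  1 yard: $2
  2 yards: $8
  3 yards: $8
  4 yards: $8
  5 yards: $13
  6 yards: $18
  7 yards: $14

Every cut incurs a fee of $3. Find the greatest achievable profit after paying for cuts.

18

Let v[k] be the best obtainable value from length k. For each k, try every first piece i and keep the best of price[i] + v[k−i] minus the 3 cut fee when i<k.
v[1] = 2
v[2] = max(2+2-3, 8+0) = 8
v[3] = max(2+8-3, 8+2-3, 8+0) = 8
v[4] = max(2+8-3, 8+8-3, 8+2-3, 8+0) = 13
v[5] = max(2+13-3, 8+8-3, 8+8-3, 8+2-3, 13+0) = 13
v[6] = max(2+13-3, 8+13-3, 8+8-3, 8+8-3, 13+2-3, 18+0) = 18
v[7] = max(2+18-3, 8+13-3, 8+13-3, …, 18+2-3, 14+0) = 18
One optimal plan: pieces 3 + 2 + 2 (2 cuts) → $24 − $6 = $18.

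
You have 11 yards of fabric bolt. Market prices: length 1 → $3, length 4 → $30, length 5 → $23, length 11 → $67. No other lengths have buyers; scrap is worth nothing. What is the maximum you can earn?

Build f[k] bottom-up: f[k] = max over allowed piece i of (p[i] + f[k−i]).
f[1] = 3
f[2] = 6  (first piece 1, then f[1]=3)
f[3] = 9  (first piece 1, then f[2]=6)
f[4] = max(3+9, 30+0) = 30
f[5] = max(3+30, 30+3, 23+0) = 33
f[6] = max(3+33, 30+6, 23+3) = 36
f[7] = max(3+36, 30+9, 23+6) = 39
f[8] = max(3+39, 30+30, 23+9) = 60
f[9] = max(3+60, 30+33, 23+30) = 63
f[10] = max(3+63, 30+36, 23+33) = 66
f[11] = max(3+66, 30+39, 23+36, 67+0) = 69
One optimal cutting: 4 + 4 + 1 + 1 + 1 → $69.

69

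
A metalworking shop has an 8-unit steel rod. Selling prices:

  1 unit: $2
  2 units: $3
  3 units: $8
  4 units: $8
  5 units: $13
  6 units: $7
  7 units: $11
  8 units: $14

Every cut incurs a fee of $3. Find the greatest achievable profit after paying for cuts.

Consider every possible first cut. net[k] is the best of p[i]+net[k−i] over all sellable i≤k, charging 3 whenever i<k.
net[1] = 2
net[2] = max(2+2-3, 3+0) = 3
net[3] = max(2+3-3, 3+2-3, 8+0) = 8
net[4] = max(2+8-3, 3+3-3, 8+2-3, 8+0) = 8
net[5] = max(2+8-3, 3+8-3, 8+3-3, 8+2-3, 13+0) = 13
net[6] = max(2+13-3, 3+8-3, 8+8-3, 8+3-3, 13+2-3, 7+0) = 13
net[7] = max(2+13-3, 3+13-3, 8+8-3, …, 7+2-3, 11+0) = 13
net[8] = max(2+13-3, 3+13-3, 8+13-3, …, 11+2-3, 14+0) = 18
One optimal plan: pieces 5 + 3 (1 cut) → $21 − $3 = $18.

18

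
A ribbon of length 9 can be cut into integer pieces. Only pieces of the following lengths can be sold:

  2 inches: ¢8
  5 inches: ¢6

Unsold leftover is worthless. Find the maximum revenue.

32

Build r[k] bottom-up: r[k] = max over allowed piece i of (p[i] + r[k−i]).
r[1] = 0
r[2] = 8
r[3] = 8
r[4] = 16  (first piece 2, then r[2]=8)
r[5] = 16
r[6] = 24  (first piece 2, then r[4]=16)
r[7] = 24
r[8] = 32  (first piece 2, then r[6]=24)
r[9] = 32
One optimal cutting: pieces 2 + 2 + 2 + 2 with 1 inch of scrap → ¢32.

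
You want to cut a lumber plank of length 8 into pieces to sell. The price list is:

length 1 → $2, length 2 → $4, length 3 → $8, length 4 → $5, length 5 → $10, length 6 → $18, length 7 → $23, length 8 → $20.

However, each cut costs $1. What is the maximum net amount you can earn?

24

Build r[k] bottom-up: r[k] = max over allowed piece i of (p[i] + r[k−i]) − 1 per cut.
r[1] = 2
r[2] = max(2+2-1, 4+0) = 4
r[3] = max(2+4-1, 4+2-1, 8+0) = 8
r[4] = max(2+8-1, 4+4-1, 8+2-1, 5+0) = 9
r[5] = max(2+9-1, 4+8-1, 8+4-1, 5+2-1, 10+0) = 11
r[6] = max(2+11-1, 4+9-1, 8+8-1, 5+4-1, 10+2-1, 18+0) = 18
r[7] = max(2+18-1, 4+11-1, 8+9-1, …, 18+2-1, 23+0) = 23
r[8] = max(2+23-1, 4+18-1, 8+11-1, …, 23+2-1, 20+0) = 24
One optimal plan: pieces 7 + 1 (1 cut) → $25 − $1 = $24.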